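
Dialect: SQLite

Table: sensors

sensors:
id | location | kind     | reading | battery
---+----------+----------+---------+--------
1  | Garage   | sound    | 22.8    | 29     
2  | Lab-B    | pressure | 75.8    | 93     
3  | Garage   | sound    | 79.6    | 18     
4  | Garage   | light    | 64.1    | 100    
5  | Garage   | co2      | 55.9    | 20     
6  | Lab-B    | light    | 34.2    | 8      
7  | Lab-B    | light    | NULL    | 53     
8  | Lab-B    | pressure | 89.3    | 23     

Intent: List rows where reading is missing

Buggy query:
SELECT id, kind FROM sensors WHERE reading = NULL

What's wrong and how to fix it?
Bug: Comparing to NULL with '=' never matches; NULL = NULL is unknown, not true

Fix: Use IS NULL to test for NULL

Corrected query:
SELECT id, kind FROM sensors WHERE reading IS NULL

Result:
id | kind 
---+------
7  | light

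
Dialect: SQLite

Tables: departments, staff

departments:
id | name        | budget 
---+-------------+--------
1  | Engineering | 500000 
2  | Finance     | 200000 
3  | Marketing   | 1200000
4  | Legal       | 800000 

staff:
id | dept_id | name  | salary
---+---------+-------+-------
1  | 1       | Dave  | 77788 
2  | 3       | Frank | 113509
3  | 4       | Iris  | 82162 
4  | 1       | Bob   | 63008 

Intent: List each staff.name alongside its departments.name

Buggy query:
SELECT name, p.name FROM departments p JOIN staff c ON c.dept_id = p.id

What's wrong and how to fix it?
Bug: Both tables have a 'name' column; the unqualified reference is ambiguous

Fix: Prefix ambiguous columns with the table alias

Corrected query:
SELECT c.name, p.name FROM departments p JOIN staff c ON c.dept_id = p.id

Result:
name  | name       
------+------------
Dave  | Engineering
Frank | Marketing  
Iris  | Legal      
Bob   | Engineering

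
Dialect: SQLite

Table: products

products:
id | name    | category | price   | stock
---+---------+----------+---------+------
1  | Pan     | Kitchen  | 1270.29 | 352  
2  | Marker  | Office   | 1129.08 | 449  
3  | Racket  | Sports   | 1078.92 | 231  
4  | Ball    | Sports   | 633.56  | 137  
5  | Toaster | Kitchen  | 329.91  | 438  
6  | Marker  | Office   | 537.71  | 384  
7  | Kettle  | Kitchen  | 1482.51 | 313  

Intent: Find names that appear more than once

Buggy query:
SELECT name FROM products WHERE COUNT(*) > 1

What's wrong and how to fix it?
Bug: COUNT(*) is an aggregate and cannot be used in WHERE

Fix: GROUP BY name, then filter groups with HAVING COUNT(*) > 1

Corrected query:
SELECT name FROM products GROUP BY name HAVING COUNT(*) > 1

Result:
name  
------
Marker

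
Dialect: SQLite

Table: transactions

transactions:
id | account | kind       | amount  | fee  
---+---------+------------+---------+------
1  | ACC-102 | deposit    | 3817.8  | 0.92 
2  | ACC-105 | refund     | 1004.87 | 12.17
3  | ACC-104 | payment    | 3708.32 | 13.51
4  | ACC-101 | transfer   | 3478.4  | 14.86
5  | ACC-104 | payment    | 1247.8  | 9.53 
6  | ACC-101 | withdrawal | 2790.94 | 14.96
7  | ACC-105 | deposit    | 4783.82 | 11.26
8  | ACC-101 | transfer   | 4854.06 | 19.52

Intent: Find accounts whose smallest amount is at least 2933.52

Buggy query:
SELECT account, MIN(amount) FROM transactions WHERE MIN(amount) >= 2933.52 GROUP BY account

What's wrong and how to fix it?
Bug: MIN() in WHERE is a misuse of aggregate

Fix: Replace WHERE with HAVING after the GROUP BY

Corrected query:
SELECT account, MIN(amount) FROM transactions GROUP BY account HAVING MIN(amount) >= 2933.52

Result:
account | MIN(amount)
--------+------------
ACC-102 | 3817.8     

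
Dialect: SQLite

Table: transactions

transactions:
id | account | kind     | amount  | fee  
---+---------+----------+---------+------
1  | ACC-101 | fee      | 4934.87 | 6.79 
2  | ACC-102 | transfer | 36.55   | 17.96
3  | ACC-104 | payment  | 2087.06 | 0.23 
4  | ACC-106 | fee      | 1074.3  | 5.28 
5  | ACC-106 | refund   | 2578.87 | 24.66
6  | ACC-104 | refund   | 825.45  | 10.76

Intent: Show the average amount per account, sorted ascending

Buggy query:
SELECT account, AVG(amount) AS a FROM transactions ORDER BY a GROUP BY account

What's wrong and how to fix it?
Bug: ORDER BY appears before GROUP BY; SQL clause order requires GROUP BY first

Fix: Move ORDER BY to the end, after GROUP BY

Corrected query:
SELECT account, AVG(amount) AS a FROM transactions GROUP BY account ORDER BY a

Result:
account | a       
--------+---------
ACC-102 | 36.55   
ACC-104 | 1456.255
ACC-106 | 1826.585
ACC-101 | 4934.87 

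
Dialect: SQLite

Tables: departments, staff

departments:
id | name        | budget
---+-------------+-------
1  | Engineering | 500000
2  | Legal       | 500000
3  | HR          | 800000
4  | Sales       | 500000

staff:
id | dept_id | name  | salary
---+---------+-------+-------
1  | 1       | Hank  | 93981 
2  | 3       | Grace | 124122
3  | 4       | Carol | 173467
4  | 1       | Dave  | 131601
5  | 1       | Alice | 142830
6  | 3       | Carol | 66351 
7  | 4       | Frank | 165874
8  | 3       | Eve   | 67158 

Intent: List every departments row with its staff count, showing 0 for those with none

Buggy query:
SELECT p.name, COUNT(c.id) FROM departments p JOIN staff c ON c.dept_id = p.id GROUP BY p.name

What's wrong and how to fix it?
Bug: An inner join excludes parents with zero children

Fix: Switch to LEFT JOIN to retain unmatched parent rows

Corrected query:
SELECT p.name, COUNT(c.id) FROM departments p LEFT JOIN staff c ON c.dept_id = p.id GROUP BY p.name

Result:
name        | COUNT(c.id)
------------+------------
Engineering | 3          
HR          | 3          
Legal       | 0          
Sales       | 2          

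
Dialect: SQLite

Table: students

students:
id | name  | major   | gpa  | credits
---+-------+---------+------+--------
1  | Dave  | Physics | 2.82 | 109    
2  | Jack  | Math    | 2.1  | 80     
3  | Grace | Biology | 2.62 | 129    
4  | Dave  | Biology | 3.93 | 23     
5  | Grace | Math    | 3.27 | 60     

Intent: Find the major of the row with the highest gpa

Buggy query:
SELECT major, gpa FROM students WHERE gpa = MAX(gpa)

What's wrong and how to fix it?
Bug: WHERE is evaluated per row; an aggregate over the whole table isn't defined there

Fix: Use a subquery: WHERE gpa = (SELECT MAX(gpa) FROM students)

Corrected query:
SELECT major, gpa FROM students WHERE gpa = (SELECT MAX(gpa) FROM students)

Result:
major   | gpa 
--------+-----
Biology | 3.93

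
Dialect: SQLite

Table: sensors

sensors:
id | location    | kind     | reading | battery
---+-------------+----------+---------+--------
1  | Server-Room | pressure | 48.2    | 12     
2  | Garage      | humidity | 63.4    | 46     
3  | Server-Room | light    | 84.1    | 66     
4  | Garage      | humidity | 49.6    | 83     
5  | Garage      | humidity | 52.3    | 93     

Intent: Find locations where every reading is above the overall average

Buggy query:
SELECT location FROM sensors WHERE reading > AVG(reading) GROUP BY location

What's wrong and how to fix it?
Bug: WHERE evaluates per row before aggregation, so AVG() is unavailable

Fix: Use a subquery for AVG and a HAVING MIN(...) filter so the condition holds for every row in the group

Corrected query:
SELECT location FROM sensors GROUP BY location HAVING MIN(reading) > (SELECT AVG(reading) FROM sensors)

Result:
(no rows)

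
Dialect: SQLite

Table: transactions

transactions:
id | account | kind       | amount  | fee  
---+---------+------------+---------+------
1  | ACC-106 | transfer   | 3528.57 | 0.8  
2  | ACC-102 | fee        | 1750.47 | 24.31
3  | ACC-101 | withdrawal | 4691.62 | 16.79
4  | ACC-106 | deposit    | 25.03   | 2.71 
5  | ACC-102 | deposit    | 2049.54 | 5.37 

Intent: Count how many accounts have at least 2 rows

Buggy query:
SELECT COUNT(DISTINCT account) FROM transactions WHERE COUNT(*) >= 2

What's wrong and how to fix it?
Bug: COUNT(*) cannot appear in WHERE; the per-group count doesn't exist yet

Fix: Use a subquery that GROUPs and filters with HAVING, then count its rows

Corrected query:
SELECT COUNT(*) FROM (SELECT account FROM transactions GROUP BY account HAVING COUNT(*) >= 2)

Result:
COUNT(*)
--------
2       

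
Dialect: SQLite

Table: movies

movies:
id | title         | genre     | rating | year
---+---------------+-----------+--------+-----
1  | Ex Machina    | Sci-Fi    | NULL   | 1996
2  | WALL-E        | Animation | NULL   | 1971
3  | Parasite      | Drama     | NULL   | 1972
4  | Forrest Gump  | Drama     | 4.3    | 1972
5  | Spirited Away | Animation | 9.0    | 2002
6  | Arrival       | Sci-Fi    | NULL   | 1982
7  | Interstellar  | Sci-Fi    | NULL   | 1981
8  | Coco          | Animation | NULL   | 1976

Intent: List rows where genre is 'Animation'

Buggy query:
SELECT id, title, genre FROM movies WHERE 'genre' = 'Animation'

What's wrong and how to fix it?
Bug: Single quotes denote string literals in SQL; the column name is being compared as a constant string

Fix: Remove the quotes around the column name (or use double quotes for an identifier)

Corrected query:
SELECT id, title, genre FROM movies WHERE genre = 'Animation'

Result:
id | title         | genre    
---+---------------+----------
2  | WALL-E        | Animation
5  | Spirited Away | Animation
8  | Coco          | Animation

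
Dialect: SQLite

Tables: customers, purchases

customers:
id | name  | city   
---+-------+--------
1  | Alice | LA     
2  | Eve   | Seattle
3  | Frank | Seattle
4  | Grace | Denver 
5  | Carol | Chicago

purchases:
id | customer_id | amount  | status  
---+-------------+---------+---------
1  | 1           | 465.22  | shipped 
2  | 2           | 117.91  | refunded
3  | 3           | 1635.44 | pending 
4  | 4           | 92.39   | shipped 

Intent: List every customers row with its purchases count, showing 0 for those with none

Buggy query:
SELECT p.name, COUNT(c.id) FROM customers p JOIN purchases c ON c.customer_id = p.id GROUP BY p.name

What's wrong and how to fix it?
Bug: An inner join excludes parents with zero children

Fix: Use LEFT JOIN so parents without children still appear (COUNT(c.id) gives 0)

Corrected query:
SELECT p.name, COUNT(c.id) FROM customers p LEFT JOIN purchases c ON c.customer_id = p.id GROUP BY p.name

Result:
name  | COUNT(c.id)
------+------------
Alice | 1          
Carol | 0          
Eve   | 1          
Frank | 1          
Grace | 1          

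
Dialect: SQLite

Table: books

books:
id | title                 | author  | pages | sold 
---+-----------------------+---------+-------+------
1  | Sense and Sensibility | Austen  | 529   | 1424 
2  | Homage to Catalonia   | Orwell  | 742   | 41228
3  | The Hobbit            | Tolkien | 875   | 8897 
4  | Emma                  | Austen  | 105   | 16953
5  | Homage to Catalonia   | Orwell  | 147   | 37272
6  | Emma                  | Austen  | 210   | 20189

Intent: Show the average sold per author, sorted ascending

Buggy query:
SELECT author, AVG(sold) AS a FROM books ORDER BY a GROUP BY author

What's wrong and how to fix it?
Bug: ORDER BY appears before GROUP BY; SQL clause order requires GROUP BY first

Fix: Reorder: SELECT … FROM … GROUP BY … ORDER BY …

Corrected query:
SELECT author, AVG(sold) AS a FROM books GROUP BY author ORDER BY a

Result:
author  | a           
--------+-------------
Tolkien | 8897        
Austen  | 12855.333333
Orwell  | 39250       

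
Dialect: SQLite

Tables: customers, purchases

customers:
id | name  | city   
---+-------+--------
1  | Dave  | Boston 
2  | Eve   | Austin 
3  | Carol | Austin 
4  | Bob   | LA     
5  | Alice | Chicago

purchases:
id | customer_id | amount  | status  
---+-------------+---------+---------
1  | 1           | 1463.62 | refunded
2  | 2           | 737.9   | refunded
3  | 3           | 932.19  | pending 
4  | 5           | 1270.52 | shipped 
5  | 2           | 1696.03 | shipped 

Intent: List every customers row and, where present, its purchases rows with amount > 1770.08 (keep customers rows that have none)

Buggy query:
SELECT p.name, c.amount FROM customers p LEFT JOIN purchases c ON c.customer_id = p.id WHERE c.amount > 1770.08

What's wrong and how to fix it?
Bug: A WHERE condition on the right-hand table after LEFT JOIN drops unmatched parents

Fix: Put 'c.amount > 1770.08' in the JOIN's ON clause instead of WHERE

Corrected query:
SELECT p.name, c.amount FROM customers p LEFT JOIN purchases c ON c.customer_id = p.id AND c.amount > 1770.08

Result:
name  | amount
------+-------
Dave  | NULL  
Eve   | NULL  
Carol | NULL  
Bob   | NULL  
Alice | NULL  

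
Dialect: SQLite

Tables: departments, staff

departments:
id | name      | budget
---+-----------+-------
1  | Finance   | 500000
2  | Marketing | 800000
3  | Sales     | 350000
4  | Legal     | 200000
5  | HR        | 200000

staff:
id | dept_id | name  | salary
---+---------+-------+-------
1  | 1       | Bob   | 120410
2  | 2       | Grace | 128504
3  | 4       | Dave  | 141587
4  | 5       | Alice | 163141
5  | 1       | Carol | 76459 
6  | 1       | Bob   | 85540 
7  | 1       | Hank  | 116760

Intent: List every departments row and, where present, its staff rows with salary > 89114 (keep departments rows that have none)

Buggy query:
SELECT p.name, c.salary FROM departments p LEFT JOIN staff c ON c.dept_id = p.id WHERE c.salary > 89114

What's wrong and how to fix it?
Bug: A WHERE condition on the right-hand table after LEFT JOIN drops unmatched parents

Fix: Put 'c.salary > 89114' in the JOIN's ON clause instead of WHERE

Corrected query:
SELECT p.name, c.salary FROM departments p LEFT JOIN staff c ON c.dept_id = p.id AND c.salary > 89114

Result:
name      | salary
----------+-------
Finance   | 116760
Finance   | 120410
Marketing | 128504
Sales     | NULL  
Legal     | 141587
HR        | 163141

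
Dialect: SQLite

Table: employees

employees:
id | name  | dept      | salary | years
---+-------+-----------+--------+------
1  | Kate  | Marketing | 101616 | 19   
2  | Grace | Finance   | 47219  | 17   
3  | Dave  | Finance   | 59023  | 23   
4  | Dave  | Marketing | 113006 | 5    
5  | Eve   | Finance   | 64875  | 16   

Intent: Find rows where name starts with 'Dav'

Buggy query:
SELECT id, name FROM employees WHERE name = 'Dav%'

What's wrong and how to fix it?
Bug: '=' compares the literal string including the % character; pattern matching needs LIKE

Fix: Replace '=' with LIKE so 'Dav%' is treated as a pattern

Corrected query:
SELECT id, name FROM employees WHERE name LIKE 'Dav%'

Result:
id | name
---+-----
3  | Dave
4  | Dave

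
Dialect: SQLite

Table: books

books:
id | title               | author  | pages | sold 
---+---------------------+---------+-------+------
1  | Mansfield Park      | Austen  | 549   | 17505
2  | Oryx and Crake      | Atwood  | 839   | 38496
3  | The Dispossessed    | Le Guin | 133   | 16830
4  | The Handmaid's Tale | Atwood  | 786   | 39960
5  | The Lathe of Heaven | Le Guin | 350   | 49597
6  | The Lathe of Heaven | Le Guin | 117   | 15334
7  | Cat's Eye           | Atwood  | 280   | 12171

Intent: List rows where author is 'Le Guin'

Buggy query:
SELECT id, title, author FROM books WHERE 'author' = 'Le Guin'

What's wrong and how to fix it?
Bug: 'author' in single quotes is a string literal, not the column; the comparison is literal-vs-literal and never true

Fix: Reference the column as author without single quotes

Corrected query:
SELECT id, title, author FROM books WHERE author = 'Le Guin'

Result:
id | title               | author 
---+---------------------+--------
3  | The Dispossessed    | Le Guin
5  | The Lathe of Heaven | Le Guin
6  | The Lathe of Heaven | Le Guin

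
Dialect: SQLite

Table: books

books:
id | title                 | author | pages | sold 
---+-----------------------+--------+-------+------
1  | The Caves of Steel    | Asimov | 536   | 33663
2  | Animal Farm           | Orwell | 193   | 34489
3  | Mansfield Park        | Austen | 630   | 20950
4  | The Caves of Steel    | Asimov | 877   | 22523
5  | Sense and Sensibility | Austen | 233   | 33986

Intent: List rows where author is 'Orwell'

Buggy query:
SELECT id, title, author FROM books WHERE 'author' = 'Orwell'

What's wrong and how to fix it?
Bug: Single quotes denote string literals in SQL; the column name is being compared as a constant string

Fix: Remove the quotes around the column name (or use double quotes for an identifier)

Corrected query:
SELECT id, title, author FROM books WHERE author = 'Orwell'

Result:
id | title       | author
---+-------------+-------
2  | Animal Farm | Orwell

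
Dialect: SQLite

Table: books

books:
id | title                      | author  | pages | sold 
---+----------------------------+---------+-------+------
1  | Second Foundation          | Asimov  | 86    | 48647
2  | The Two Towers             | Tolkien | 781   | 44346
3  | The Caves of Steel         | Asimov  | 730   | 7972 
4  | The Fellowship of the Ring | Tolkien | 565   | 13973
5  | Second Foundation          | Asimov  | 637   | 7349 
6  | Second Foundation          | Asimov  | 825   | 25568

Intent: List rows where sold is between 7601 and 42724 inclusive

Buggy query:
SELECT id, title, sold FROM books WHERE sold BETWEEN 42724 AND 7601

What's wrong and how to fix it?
Bug: BETWEEN expects the lower bound first; with 42724 AND 7601 the range is empty

Fix: Write BETWEEN 7601 AND 42724

Corrected query:
SELECT id, title, sold FROM books WHERE sold BETWEEN 7601 AND 42724

Result:
id | title                      | sold 
---+----------------------------+------
3  | The Caves of Steel         | 7972 
4  | The Fellowship of the Ring | 13973
6  | Second Foundation          | 25568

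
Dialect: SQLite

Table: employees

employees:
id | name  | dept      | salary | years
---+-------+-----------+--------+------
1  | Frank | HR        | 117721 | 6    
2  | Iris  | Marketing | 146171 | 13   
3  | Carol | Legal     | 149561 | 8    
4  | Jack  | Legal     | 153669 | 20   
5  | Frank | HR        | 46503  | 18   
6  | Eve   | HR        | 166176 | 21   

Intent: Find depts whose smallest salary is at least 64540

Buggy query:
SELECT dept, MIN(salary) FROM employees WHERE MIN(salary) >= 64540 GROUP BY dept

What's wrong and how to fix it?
Bug: MIN() in WHERE is a misuse of aggregate

Fix: Replace WHERE with HAVING after the GROUP BY

Corrected query:
SELECT dept, MIN(salary) FROM employees GROUP BY dept HAVING MIN(salary) >= 64540

Result:
dept      | MIN(salary)
----------+------------
Legal     | 149561     
Marketing | 146171     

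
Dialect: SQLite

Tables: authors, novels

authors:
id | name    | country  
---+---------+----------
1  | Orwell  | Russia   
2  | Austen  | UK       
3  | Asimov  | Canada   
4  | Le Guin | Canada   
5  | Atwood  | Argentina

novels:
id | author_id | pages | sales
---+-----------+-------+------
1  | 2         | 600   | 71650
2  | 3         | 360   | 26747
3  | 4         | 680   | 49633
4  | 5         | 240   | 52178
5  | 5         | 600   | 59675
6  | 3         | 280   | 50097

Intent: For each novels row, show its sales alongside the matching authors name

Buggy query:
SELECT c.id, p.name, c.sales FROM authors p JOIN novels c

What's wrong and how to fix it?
Bug: JOIN with no ON clause produces a cartesian product; every novels row pairs with every authors row

Fix: Specify the join condition linking the foreign key to the parent id

Corrected query:
SELECT c.id, p.name, c.sales FROM authors p JOIN novels c ON c.author_id = p.id

Result:
id | name    | sales
---+---------+------
1  | Austen  | 71650
2  | Asimov  | 26747
3  | Le Guin | 49633
4  | Atwood  | 52178
5  | Atwood  | 59675
6  | Asimov  | 50097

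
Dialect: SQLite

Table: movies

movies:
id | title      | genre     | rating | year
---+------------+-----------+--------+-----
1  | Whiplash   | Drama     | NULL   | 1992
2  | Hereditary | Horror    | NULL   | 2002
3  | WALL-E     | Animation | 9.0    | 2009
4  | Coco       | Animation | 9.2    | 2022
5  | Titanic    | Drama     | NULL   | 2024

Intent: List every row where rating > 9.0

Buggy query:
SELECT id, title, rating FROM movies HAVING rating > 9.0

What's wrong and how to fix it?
Bug: HAVING filters the output of aggregation, but this query has no GROUP BY and no aggregate functions, so SQLite rejects it (HAVING clause on a non-aggregate query); the condition here is per row

Fix: Replace HAVING with WHERE since the condition applies to individual rows

Corrected query:
SELECT id, title, rating FROM movies WHERE rating > 9.0

Result:
id | title | rating
---+-------+-------
4  | Coco  | 9.2   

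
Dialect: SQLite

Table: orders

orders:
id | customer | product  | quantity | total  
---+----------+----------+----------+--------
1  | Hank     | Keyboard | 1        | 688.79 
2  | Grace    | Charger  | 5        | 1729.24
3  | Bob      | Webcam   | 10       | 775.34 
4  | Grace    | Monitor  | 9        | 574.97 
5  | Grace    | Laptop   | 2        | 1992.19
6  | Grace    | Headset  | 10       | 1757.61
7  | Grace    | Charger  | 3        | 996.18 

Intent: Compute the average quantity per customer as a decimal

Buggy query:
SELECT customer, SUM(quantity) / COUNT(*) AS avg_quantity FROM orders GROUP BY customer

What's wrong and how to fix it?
Bug: Both operands are integers, so '/' performs integer division and truncates

Fix: Cast one side to REAL so the division keeps the fractional part

Corrected query:
SELECT customer, SUM(quantity) * 1.0 / COUNT(*) AS avg_quantity FROM orders GROUP BY customer

Result:
customer | avg_quantity
---------+-------------
Bob      | 10          
Grace    | 5.8         
Hank     | 1           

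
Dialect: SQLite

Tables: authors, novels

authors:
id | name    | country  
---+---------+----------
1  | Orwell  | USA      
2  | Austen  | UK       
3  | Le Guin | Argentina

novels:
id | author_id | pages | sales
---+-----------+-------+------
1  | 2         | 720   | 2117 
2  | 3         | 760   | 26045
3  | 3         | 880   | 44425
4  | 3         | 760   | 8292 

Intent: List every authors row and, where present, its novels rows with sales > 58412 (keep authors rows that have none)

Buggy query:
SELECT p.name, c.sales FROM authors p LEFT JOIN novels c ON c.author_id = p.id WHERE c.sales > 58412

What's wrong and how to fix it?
Bug: Filtering c.sales in WHERE discards the NULL rows produced by LEFT JOIN, turning it into an inner join

Fix: Put 'c.sales > 58412' in the JOIN's ON clause instead of WHERE

Corrected query:
SELECT p.name, c.sales FROM authors p LEFT JOIN novels c ON c.author_id = p.id AND c.sales > 58412

Result:
name    | sales
--------+------
Orwell  | NULL 
Austen  | NULL 
Le Guin | NULL 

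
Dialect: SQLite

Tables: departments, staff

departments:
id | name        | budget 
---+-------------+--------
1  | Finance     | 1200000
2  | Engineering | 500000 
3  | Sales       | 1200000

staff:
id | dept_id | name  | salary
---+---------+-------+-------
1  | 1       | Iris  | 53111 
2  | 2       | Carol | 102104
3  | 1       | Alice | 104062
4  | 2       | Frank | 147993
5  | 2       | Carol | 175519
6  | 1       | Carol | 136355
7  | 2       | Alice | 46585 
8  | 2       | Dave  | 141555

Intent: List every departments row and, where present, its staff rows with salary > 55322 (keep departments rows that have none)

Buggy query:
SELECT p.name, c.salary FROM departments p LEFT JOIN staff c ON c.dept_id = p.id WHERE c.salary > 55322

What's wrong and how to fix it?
Bug: A WHERE condition on the right-hand table after LEFT JOIN drops unmatched parents

Fix: Put 'c.salary > 55322' in the JOIN's ON clause instead of WHERE

Corrected query:
SELECT p.name, c.salary FROM departments p LEFT JOIN staff c ON c.dept_id = p.id AND c.salary > 55322

Result:
name        | salary
------------+-------
Finance     | 104062
Finance     | 136355
Engineering | 102104
Engineering | 141555
Engineering | 147993
Engineering | 175519
Sales       | NULL  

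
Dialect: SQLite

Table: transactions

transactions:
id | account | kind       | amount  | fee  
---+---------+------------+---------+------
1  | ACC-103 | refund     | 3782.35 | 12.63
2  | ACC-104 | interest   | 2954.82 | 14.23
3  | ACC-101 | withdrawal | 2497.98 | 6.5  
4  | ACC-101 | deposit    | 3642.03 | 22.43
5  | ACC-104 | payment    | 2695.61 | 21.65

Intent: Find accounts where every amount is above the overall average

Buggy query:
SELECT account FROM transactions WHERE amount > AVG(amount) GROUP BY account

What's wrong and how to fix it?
Bug: AVG() is an aggregate; it can't sit directly in WHERE

Fix: Compute the overall average in a scalar subquery and compare each group's MIN against it in HAVING

Corrected query:
SELECT account FROM transactions GROUP BY account HAVING MIN(amount) > (SELECT AVG(amount) FROM transactions)

Result:
account
-------
ACC-103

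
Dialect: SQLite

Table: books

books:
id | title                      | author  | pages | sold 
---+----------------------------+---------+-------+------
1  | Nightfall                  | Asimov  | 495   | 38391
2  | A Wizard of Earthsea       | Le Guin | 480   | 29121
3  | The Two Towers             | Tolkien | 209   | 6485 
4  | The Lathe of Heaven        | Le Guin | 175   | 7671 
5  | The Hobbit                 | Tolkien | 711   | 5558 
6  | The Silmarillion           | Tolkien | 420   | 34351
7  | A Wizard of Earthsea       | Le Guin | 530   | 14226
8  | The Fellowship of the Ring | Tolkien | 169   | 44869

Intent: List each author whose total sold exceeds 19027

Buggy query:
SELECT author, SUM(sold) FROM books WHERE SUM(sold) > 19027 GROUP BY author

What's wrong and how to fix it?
Bug: SUM(sold) is an aggregate, but WHERE filters rows before aggregation

Fix: Use HAVING (which filters groups after aggregation) instead of WHERE

Corrected query:
SELECT author, SUM(sold) FROM books GROUP BY author HAVING SUM(sold) > 19027

Result:
author  | SUM(sold)
--------+----------
Asimov  | 38391    
Le Guin | 51018    
Tolkien | 91263    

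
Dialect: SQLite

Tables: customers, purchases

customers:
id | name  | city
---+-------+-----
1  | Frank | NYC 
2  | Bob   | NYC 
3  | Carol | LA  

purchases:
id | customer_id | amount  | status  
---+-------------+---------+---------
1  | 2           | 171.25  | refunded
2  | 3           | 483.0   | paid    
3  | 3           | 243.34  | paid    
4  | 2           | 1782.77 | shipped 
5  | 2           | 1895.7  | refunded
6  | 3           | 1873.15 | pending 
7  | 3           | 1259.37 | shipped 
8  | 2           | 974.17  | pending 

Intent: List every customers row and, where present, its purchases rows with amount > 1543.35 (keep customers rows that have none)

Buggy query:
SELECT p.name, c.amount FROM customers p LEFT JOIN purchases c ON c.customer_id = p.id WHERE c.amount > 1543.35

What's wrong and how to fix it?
Bug: A WHERE condition on the right-hand table after LEFT JOIN drops unmatched parents

Fix: Move the right-table condition into the ON clause so unmatched parents are kept

Corrected query:
SELECT p.name, c.amount FROM customers p LEFT JOIN purchases c ON c.customer_id = p.id AND c.amount > 1543.35

Result:
name  | amount 
------+--------
Frank | NULL   
Bob   | 1782.77
Bob   | 1895.7 
Carol | 1873.15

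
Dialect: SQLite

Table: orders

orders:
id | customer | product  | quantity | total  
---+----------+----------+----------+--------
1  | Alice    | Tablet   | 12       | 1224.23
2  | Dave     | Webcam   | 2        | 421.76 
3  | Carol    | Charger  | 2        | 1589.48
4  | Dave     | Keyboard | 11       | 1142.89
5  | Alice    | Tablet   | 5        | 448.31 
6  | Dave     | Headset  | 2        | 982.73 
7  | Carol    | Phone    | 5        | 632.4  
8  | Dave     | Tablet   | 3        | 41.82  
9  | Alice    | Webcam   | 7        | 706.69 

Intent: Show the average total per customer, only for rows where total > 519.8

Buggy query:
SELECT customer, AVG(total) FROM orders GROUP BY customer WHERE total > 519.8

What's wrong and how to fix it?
Bug: WHERE cannot follow GROUP BY

Fix: Place WHERE between FROM and GROUP BY

Corrected query:
SELECT customer, AVG(total) FROM orders WHERE total > 519.8 GROUP BY customer

Result:
customer | AVG(total)
---------+-----------
Alice    | 965.46    
Carol    | 1110.94   
Dave     | 1062.81   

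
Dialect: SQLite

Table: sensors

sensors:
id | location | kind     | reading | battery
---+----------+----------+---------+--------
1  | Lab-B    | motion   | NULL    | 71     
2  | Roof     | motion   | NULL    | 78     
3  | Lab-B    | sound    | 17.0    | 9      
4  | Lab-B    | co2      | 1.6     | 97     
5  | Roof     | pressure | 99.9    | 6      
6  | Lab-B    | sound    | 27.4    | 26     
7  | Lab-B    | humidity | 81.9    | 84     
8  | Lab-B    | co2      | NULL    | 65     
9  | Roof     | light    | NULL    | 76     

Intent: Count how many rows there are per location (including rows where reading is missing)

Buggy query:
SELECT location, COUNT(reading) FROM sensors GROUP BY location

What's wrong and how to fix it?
Bug: COUNT(reading) skips NULLs, so groups with missing reading are undercounted

Fix: Use COUNT(*) to count all rows regardless of NULL

Corrected query:
SELECT location, COUNT(*) FROM sensors GROUP BY location

Result:
location | COUNT(*)
---------+---------
Lab-B    | 6       
Roof     | 3       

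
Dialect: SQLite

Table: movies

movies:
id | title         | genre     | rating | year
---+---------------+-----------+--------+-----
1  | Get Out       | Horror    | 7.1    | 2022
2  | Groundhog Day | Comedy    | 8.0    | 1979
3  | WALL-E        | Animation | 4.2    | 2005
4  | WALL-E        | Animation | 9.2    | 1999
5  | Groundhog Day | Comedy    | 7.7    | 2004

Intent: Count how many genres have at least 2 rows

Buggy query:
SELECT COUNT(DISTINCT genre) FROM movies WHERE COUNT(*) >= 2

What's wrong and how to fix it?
Bug: WHERE filters individual rows, not groups, so a group-level COUNT is invalid there

Fix: Use a subquery that GROUPs and filters with HAVING, then count its rows

Corrected query:
SELECT COUNT(*) FROM (SELECT genre FROM movies GROUP BY genre HAVING COUNT(*) >= 2)

Result:
COUNT(*)
--------
2       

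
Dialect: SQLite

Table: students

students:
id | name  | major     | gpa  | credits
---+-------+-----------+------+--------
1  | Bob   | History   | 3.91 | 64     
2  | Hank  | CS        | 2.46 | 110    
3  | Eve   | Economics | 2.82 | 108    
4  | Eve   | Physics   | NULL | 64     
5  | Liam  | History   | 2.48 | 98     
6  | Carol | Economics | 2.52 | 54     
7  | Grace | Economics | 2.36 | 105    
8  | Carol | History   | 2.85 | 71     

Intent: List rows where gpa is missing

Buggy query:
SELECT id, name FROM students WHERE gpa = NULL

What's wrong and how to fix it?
Bug: Comparing to NULL with '=' never matches; NULL = NULL is unknown, not true

Fix: Replace '= NULL' with 'IS NULL'

Corrected query:
SELECT id, name FROM students WHERE gpa IS NULL

Result:
id | name
---+-----
4  | Eve 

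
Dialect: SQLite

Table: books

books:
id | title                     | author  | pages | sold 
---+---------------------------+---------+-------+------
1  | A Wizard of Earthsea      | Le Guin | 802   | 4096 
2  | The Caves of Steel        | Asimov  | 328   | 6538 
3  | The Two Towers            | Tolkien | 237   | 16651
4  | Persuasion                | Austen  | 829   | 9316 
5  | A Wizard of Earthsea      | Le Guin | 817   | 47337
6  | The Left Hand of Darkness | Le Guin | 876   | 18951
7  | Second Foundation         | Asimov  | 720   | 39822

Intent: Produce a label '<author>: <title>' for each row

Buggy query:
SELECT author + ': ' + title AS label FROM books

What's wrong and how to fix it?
Bug: SQLite uses || for string concatenation; + coerces text to numbers (yielding 0)

Fix: Replace + with || to concatenate text

Corrected query:
SELECT author || ': ' || title AS label FROM books

Result:
label                             
----------------------------------
Le Guin: A Wizard of Earthsea     
Asimov: The Caves of Steel        
Tolkien: The Two Towers           
Austen: Persuasion                
Le Guin: A Wizard of Earthsea     
Le Guin: The Left Hand of Darkness
Asimov: Second Foundation         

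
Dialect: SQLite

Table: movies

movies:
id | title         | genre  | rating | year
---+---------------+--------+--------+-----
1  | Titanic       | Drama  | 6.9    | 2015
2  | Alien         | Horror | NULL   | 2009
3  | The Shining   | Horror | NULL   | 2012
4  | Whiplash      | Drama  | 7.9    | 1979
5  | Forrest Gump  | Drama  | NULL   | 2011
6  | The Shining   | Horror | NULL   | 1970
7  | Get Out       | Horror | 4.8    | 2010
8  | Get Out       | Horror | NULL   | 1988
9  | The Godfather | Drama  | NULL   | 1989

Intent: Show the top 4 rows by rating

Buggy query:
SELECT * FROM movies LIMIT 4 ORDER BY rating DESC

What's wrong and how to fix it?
Bug: LIMIT must come after ORDER BY

Fix: Swap the clauses: ORDER BY first, then LIMIT

Corrected query:
SELECT * FROM movies ORDER BY rating DESC LIMIT 4

Result:
id | title    | genre  | rating | year
---+----------+--------+--------+-----
4  | Whiplash | Drama  | 7.9    | 1979
1  | Titanic  | Drama  | 6.9    | 2015
7  | Get Out  | Horror | 4.8    | 2010
2  | Alien    | Horror | NULL   | 2009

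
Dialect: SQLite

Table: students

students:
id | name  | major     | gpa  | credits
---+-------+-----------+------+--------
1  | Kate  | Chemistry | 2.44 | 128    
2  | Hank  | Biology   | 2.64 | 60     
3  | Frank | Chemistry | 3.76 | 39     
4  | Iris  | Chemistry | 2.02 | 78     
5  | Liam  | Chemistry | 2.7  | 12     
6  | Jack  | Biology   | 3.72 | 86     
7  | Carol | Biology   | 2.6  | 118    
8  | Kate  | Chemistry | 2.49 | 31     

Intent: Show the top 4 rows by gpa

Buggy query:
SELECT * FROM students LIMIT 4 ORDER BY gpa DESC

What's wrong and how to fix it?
Bug: ORDER BY cannot follow LIMIT; LIMIT is the final clause

Fix: Swap the clauses: ORDER BY first, then LIMIT

Corrected query:
SELECT * FROM students ORDER BY gpa DESC LIMIT 4

Result:
id | name  | major     | gpa  | credits
---+-------+-----------+------+--------
3  | Frank | Chemistry | 3.76 | 39     
6  | Jack  | Biology   | 3.72 | 86     
5  | Liam  | Chemistry | 2.7  | 12     
2  | Hank  | Biology   | 2.64 | 60     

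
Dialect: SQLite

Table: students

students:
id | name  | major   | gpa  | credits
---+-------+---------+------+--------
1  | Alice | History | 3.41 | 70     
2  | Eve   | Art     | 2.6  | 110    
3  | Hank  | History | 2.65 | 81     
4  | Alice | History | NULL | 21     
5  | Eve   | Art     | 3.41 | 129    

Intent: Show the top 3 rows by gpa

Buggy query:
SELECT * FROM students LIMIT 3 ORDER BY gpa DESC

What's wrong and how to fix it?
Bug: LIMIT must come after ORDER BY

Fix: Sort with ORDER BY, then apply LIMIT

Corrected query:
SELECT * FROM students ORDER BY gpa DESC LIMIT 3

Result:
id | name  | major   | gpa  | credits
---+-------+---------+------+--------
1  | Alice | History | 3.41 | 70     
5  | Eve   | Art     | 3.41 | 129    
3  | Hank  | History | 2.65 | 81     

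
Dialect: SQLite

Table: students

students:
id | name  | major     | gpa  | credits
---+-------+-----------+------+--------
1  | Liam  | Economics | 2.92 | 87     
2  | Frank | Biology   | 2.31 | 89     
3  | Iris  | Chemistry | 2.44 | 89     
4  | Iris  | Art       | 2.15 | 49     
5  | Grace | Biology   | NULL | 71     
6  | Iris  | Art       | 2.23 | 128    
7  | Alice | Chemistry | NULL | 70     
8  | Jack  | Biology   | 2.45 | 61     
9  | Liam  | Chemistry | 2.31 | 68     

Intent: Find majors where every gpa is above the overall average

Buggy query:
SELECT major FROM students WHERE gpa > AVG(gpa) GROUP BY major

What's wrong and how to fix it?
Bug: AVG() is an aggregate; it can't sit directly in WHERE

Fix: Compute the overall average in a scalar subquery and compare each group's MIN against it in HAVING

Corrected query:
SELECT major FROM students GROUP BY major HAVING MIN(gpa) > (SELECT AVG(gpa) FROM students)

Result:
major    
---------
Economics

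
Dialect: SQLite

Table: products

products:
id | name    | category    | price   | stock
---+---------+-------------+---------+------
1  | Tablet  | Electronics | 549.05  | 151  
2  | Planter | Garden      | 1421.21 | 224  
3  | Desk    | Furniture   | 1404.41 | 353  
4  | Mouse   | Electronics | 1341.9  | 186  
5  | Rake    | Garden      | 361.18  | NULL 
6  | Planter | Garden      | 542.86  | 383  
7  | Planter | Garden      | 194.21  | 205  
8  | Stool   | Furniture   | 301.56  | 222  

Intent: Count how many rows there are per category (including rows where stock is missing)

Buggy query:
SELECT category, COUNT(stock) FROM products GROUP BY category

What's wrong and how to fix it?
Bug: COUNT(stock) skips NULLs, so groups with missing stock are undercounted

Fix: Use COUNT(*) to count all rows regardless of NULL

Corrected query:
SELECT category, COUNT(*) FROM products GROUP BY category

Result:
category    | COUNT(*)
------------+---------
Electronics | 2       
Furniture   | 2       
Garden      | 4       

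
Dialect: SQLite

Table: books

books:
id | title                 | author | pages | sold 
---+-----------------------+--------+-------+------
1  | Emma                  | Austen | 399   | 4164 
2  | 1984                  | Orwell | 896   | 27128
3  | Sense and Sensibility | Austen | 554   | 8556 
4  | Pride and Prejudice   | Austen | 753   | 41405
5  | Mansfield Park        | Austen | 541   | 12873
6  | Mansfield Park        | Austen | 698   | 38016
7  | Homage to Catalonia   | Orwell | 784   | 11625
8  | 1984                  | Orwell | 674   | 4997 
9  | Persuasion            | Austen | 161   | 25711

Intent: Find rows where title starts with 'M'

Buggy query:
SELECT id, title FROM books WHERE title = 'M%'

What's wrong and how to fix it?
Bug: Wildcards only work with LIKE; '=' treats '%' as a literal character

Fix: Replace '=' with LIKE so 'M%' is treated as a pattern

Corrected query:
SELECT id, title FROM books WHERE title LIKE 'M%'

Result:
id | title         
---+---------------
5  | Mansfield Park
6  | Mansfield Park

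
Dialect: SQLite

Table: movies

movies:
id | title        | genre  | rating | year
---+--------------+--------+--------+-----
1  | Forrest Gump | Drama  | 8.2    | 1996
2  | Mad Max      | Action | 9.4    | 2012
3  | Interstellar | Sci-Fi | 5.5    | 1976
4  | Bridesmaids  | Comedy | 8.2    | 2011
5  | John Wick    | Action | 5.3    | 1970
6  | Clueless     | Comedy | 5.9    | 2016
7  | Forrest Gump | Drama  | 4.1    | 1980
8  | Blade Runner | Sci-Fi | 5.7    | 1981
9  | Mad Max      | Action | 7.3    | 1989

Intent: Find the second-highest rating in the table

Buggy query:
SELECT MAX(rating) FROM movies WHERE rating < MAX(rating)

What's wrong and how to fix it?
Bug: MAX(rating) on the right of the comparison is an aggregate-in-WHERE error

Fix: Put the inner MAX in a scalar subquery

Corrected query:
SELECT MAX(rating) FROM movies WHERE rating < (SELECT MAX(rating) FROM movies)

Result:
MAX(rating)
-----------
8.2        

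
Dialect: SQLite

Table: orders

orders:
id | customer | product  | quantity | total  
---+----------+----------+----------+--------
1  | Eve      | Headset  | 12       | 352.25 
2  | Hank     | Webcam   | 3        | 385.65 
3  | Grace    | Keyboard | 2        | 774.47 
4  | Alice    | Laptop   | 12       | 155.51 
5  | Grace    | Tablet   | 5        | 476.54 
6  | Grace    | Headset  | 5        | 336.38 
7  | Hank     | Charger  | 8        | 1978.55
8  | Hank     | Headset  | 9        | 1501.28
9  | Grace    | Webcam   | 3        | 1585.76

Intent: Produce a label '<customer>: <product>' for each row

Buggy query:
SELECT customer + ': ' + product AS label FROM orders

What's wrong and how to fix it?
Bug: SQLite uses || for string concatenation; + coerces text to numbers (yielding 0)

Fix: Use the || operator for string concatenation

Corrected query:
SELECT customer || ': ' || product AS label FROM orders

Result:
label          
---------------
Eve: Headset   
Hank: Webcam   
Grace: Keyboard
Alice: Laptop  
Grace: Tablet  
Grace: Headset 
Hank: Charger  
Hank: Headset  
Grace: Webcam  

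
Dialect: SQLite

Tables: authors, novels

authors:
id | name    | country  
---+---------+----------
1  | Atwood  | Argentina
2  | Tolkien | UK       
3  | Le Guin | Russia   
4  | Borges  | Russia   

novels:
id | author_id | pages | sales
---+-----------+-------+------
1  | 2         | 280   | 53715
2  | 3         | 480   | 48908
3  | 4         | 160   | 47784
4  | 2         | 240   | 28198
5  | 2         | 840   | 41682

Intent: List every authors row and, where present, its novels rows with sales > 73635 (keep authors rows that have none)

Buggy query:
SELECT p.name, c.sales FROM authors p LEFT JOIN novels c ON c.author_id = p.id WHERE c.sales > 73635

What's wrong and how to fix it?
Bug: Filtering c.sales in WHERE discards the NULL rows produced by LEFT JOIN, turning it into an inner join

Fix: Move the right-table condition into the ON clause so unmatched parents are kept

Corrected query:
SELECT p.name, c.sales FROM authors p LEFT JOIN novels c ON c.author_id = p.id AND c.sales > 73635

Result:
name    | sales
--------+------
Atwood  | NULL 
Tolkien | NULL 
Le Guin | NULL 
Borges  | NULL 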